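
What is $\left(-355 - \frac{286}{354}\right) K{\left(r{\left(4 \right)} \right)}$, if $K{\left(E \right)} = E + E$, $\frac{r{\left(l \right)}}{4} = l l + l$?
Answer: $- \frac{10076480}{177} \approx -56929.0$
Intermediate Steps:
$r{\left(l \right)} = 4 l + 4 l^{2}$ ($r{\left(l \right)} = 4 \left(l l + l\right) = 4 \left(l^{2} + l\right) = 4 \left(l + l^{2}\right) = 4 l + 4 l^{2}$)
$K{\left(E \right)} = 2 E$
$\left(-355 - \frac{286}{354}\right) K{\left(r{\left(4 \right)} \right)} = \left(-355 - \frac{286}{354}\right) 2 \cdot 4 \cdot 4 \left(1 + 4\right) = \left(-355 - \frac{143}{177}\right) 2 \cdot 4 \cdot 4 \cdot 5 = \left(-355 - \frac{143}{177}\right) 2 \cdot 80 = \left(- \frac{62978}{177}\right) 160 = - \frac{10076480}{177}$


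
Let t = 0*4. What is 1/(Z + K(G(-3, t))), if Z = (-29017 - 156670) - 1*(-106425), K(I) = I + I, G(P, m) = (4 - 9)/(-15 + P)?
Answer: -9/713353 ≈ -1.2616e-5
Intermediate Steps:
t = 0
G(P, m) = -5/(-15 + P)
K(I) = 2*I
Z = -79262 (Z = -185687 + 106425 = -79262)
1/(Z + K(G(-3, t))) = 1/(-79262 + 2*(-5/(-15 - 3))) = 1/(-79262 + 2*(-5/(-18))) = 1/(-79262 + 2*(-5*(-1/18))) = 1/(-79262 + 2*(5/18)) = 1/(-79262 + 5/9) = 1/(-713353/9) = -9/713353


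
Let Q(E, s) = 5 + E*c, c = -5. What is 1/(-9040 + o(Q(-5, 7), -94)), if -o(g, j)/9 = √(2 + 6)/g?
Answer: -113000/1021519991 + 15*√2/2043039982 ≈ -0.00011061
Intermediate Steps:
Q(E, s) = 5 - 5*E (Q(E, s) = 5 + E*(-5) = 5 - 5*E)
o(g, j) = -18*√2/g (o(g, j) = -9*√(2 + 6)/g = -9*√8/g = -9*2*√2/g = -18*√2/g)
1/(-9040 + o(Q(-5, 7), -94)) = 1/(-9040 - 18*√2/(5 - 5*(-5))) = 1/(-9040 - 18*√2/(5 + 25)) = 1/(-9040 - 18*√2/30) = 1/(-9040 - 18*√2*1/30) = 1/(-9040 - 3*√2/5)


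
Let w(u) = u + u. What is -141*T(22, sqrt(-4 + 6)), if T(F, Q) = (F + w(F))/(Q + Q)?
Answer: -4653*sqrt(2)/2 ≈ -3290.2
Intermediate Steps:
w(u) = 2*u
T(F, Q) = 3*F/(2*Q) (T(F, Q) = (F + 2*F)/(Q + Q) = (3*F)/((2*Q)) = (3*F)*(1/(2*Q)) = 3*F/(2*Q))
-141*T(22, sqrt(-4 + 6)) = -423*22/(2*(sqrt(-4 + 6))) = -423*22/(2*(sqrt(2))) = -423*22*sqrt(2)/2/2 = -4653*sqrt(2)/2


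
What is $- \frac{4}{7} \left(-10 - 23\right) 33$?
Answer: $\frac{4356}{7} \approx 622.29$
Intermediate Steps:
$- \frac{4}{7} \left(-10 - 23\right) 33 = \left(-4\right) \frac{1}{7} \left(-33\right) 33 = \left(- \frac{4}{7}\right) \left(-33\right) 33 = \frac{132}{7} \cdot 33 = \frac{4356}{7}$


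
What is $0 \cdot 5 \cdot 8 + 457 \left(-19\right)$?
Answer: $-8683$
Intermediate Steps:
$0 \cdot 5 \cdot 8 + 457 \left(-19\right) = 0 \cdot 40 - 8683 = 0 - 8683 = -8683$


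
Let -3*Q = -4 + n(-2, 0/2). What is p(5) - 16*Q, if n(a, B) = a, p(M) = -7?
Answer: -39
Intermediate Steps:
Q = 2 (Q = -(-4 - 2)/3 = -1/3*(-6) = 2)
p(5) - 16*Q = -7 - 16*2 = -7 - 32 = -39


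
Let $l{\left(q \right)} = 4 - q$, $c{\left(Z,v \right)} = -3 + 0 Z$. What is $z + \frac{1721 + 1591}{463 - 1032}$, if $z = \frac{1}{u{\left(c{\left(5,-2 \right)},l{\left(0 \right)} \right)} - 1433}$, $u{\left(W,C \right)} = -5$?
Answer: $- \frac{4763225}{818222} \approx -5.8214$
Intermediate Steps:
$c{\left(Z,v \right)} = -3$ ($c{\left(Z,v \right)} = -3 + 0 = -3$)
$z = - \frac{1}{1438}$ ($z = \frac{1}{-5 - 1433} = \frac{1}{-1438} = - \frac{1}{1438} \approx -0.00069541$)
$z + \frac{1721 + 1591}{463 - 1032} = - \frac{1}{1438} + \frac{1721 + 1591}{463 - 1032} = - \frac{1}{1438} + \frac{3312}{-569} = - \frac{1}{1438} + 3312 \left(- \frac{1}{569}\right) = - \frac{1}{1438} - \frac{3312}{569} = - \frac{4763225}{818222}$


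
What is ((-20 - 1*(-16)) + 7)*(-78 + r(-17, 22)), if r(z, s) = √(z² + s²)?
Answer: -234 + 3*√773 ≈ -150.59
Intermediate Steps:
r(z, s) = √(s² + z²)
((-20 - 1*(-16)) + 7)*(-78 + r(-17, 22)) = ((-20 - 1*(-16)) + 7)*(-78 + √(22² + (-17)²)) = ((-20 + 16) + 7)*(-78 + √(484 + 289)) = (-4 + 7)*(-78 + √773) = 3*(-78 + √773) = -234 + 3*√773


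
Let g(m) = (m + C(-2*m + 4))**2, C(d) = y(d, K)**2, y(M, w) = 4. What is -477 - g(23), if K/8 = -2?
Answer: -1998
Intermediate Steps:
K = -16 (K = 8*(-2) = -16)
C(d) = 16 (C(d) = 4**2 = 16)
g(m) = (16 + m)**2 (g(m) = (m + 16)**2 = (16 + m)**2)
-477 - g(23) = -477 - (16 + 23)**2 = -477 - 1*39**2 = -477 - 1*1521 = -477 - 1521 = -1998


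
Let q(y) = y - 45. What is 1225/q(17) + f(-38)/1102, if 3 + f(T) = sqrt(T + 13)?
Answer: -96431/2204 + 5*I/1102 ≈ -43.753 + 0.0045372*I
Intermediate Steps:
f(T) = -3 + sqrt(13 + T) (f(T) = -3 + sqrt(T + 13) = -3 + sqrt(13 + T))
q(y) = -45 + y
1225/q(17) + f(-38)/1102 = 1225/(-45 + 17) + (-3 + sqrt(13 - 38))/1102 = 1225/(-28) + (-3 + sqrt(-25))*(1/1102) = 1225*(-1/28) + (-3 + 5*I)*(1/1102) = -175/4 + (-3/1102 + 5*I/1102) = -96431/2204 + 5*I/1102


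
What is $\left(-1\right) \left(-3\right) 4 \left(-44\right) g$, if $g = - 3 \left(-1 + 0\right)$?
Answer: $-1584$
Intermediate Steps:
$g = 3$ ($g = \left(-3\right) \left(-1\right) = 3$)
$\left(-1\right) \left(-3\right) 4 \left(-44\right) g = \left(-1\right) \left(-3\right) 4 \left(-44\right) 3 = 3 \cdot 4 \left(-44\right) 3 = 12 \left(-44\right) 3 = \left(-528\right) 3 = -1584$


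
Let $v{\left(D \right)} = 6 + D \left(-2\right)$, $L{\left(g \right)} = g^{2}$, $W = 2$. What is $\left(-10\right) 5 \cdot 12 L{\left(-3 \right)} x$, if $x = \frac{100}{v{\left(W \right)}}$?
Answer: $-270000$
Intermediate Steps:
$v{\left(D \right)} = 6 - 2 D$
$x = 50$ ($x = \frac{100}{6 - 4} = \frac{100}{2} = 100 \cdot \frac{1}{2} = 50$)
$\left(-10\right) 5 \cdot 12 L{\left(-3 \right)} x = \left(-10\right) 5 \cdot 12 \left(-3\right)^{2} \cdot 50 = - 50 \cdot 12 \cdot 9 \cdot 50 = \left(-50\right) 108 \cdot 50 = \left(-5400\right) 50 = -270000$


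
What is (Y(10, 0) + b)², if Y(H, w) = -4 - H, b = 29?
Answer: 225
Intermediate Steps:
(Y(10, 0) + b)² = ((-4 - 1*10) + 29)² = ((-4 - 10) + 29)² = (-14 + 29)² = 15² = 225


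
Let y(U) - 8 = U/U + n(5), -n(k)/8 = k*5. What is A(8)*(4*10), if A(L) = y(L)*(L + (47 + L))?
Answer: -481320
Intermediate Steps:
n(k) = -40*k (n(k) = -8*k*5 = -40*k)
y(U) = -191 (y(U) = 8 + (U/U - 40*5) = 8 + (1 - 200) = 8 - 199 = -191)
A(L) = -8977 - 382*L (A(L) = -191*(L + (47 + L)) = -191*(47 + 2*L) = -8977 - 382*L)
A(8)*(4*10) = (-8977 - 382*8)*(4*10) = (-8977 - 3056)*40 = -12033*40 = -481320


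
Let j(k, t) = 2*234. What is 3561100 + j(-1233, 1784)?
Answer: 3561568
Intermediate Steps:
j(k, t) = 468
3561100 + j(-1233, 1784) = 3561100 + 468 = 3561568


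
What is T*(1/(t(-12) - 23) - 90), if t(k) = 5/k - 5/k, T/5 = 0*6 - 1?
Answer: 10355/23 ≈ 450.22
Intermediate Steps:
T = -5 (T = 5*(0*6 - 1) = 5*(0 - 1) = 5*(-1) = -5)
t(k) = 0
T*(1/(t(-12) - 23) - 90) = -5*(1/(0 - 23) - 90) = -5*(1/(-23) - 90) = -5*(-1/23 - 90) = -5*(-2071/23) = 10355/23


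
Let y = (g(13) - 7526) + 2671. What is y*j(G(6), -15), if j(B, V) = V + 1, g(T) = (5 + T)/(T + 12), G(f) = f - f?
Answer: 1698998/25 ≈ 67960.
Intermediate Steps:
G(f) = 0
g(T) = (5 + T)/(12 + T)
j(B, V) = 1 + V
y = -121357/25 (y = ((5 + 13)/(12 + 13) - 7526) + 2671 = (18/25 - 7526) + 2671 = -188132/25 + 2671 = -121357/25 ≈ -4854.3)
y*j(G(6), -15) = -121357*(1 - 15)/25 = -121357/25*(-14) = 1698998/25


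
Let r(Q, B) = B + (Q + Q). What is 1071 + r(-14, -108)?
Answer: 935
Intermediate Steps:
r(Q, B) = B + 2*Q
1071 + r(-14, -108) = 1071 + (-108 + 2*(-14)) = 1071 + (-108 - 28) = 1071 - 136 = 935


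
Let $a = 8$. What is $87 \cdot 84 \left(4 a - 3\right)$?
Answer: $211932$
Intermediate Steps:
$87 \cdot 84 \left(4 a - 3\right) = 87 \cdot 84 \left(4 \cdot 8 - 3\right) = 7308 \left(32 - 3\right) = 7308 \cdot 29 = 211932$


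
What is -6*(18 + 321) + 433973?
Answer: 431939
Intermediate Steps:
-6*(18 + 321) + 433973 = -6*339 + 433973 = -2034 + 433973 = 431939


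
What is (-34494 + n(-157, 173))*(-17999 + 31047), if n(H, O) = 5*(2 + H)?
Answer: -460189912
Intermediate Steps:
n(H, O) = 10 + 5*H
(-34494 + n(-157, 173))*(-17999 + 31047) = (-34494 + (10 + 5*(-157)))*(-17999 + 31047) = (-34494 + (10 - 785))*13048 = (-34494 - 775)*13048 = -35269*13048 = -460189912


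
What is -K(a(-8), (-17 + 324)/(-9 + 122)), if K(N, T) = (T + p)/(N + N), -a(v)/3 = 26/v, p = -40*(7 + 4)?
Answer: 2534/113 ≈ 22.425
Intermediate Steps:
p = -440 (p = -40*11 = -440)
a(v) = -78/v
K(N, T) = (-440 + T)/(2*N) (K(N, T) = (T - 440)/(N + N) = (-440 + T)/((2*N)) = (-440 + T)*(1/(2*N)) = (-440 + T)/(2*N))
-K(a(-8), (-17 + 324)/(-9 + 122)) = -(-440 + (-17 + 324)/(-9 + 122))/(2*((-78/(-8)))) = -(-440 + 307/113)/(2*((-78*(-1/8)))) = -(-440 + 307*(1/113))/(2*39/4) = -4*(-440 + 307/113)/(2*39) = -4*(-49413)/(2*39*113) = -1*(-2534/113) = 2534/113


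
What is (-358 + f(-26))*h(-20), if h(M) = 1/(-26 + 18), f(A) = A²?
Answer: -159/4 ≈ -39.750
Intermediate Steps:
h(M) = -⅛ (h(M) = 1/(-8) = -⅛)
(-358 + f(-26))*h(-20) = (-358 + (-26)²)*(-⅛) = (-358 + 676)*(-⅛) = 318*(-⅛) = -159/4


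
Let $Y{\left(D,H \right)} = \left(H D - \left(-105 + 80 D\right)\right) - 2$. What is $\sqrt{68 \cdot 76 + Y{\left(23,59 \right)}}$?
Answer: $6 \sqrt{133} \approx 69.195$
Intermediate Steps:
$Y{\left(D,H \right)} = 103 - 80 D + D H$ ($Y{\left(D,H \right)} = \left(D H - \left(-105 + 80 D\right)\right) - 2 = \left(105 - 80 D + D H\right) - 2 = 103 - 80 D + D H$)
$\sqrt{68 \cdot 76 + Y{\left(23,59 \right)}} = \sqrt{68 \cdot 76 + \left(103 - 1840 + 23 \cdot 59\right)} = \sqrt{5168 + \left(103 - 1840 + 1357\right)} = \sqrt{5168 - 380} = \sqrt{4788} = 6 \sqrt{133}$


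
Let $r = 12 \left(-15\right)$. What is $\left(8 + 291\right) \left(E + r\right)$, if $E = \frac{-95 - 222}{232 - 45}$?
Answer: $- \frac{10159123}{187} \approx -54327.0$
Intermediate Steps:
$E = - \frac{317}{187} \approx -1.6952$
$r = -180$
$\left(8 + 291\right) \left(E + r\right) = \left(8 + 291\right) \left(- \frac{317}{187} - 180\right) = 299 \left(- \frac{33977}{187}\right) = - \frac{10159123}{187}$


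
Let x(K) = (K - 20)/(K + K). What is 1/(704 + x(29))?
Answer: 58/40841 ≈ 0.0014201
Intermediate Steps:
x(K) = (-20 + K)/(2*K) (x(K) = (-20 + K)/((2*K)) = (-20 + K)*(1/(2*K)) = (-20 + K)/(2*K))
1/(704 + x(29)) = 1/(704 + (½)*(-20 + 29)/29) = 1/(704 + (½)*(1/29)*9) = 1/(704 + 9/58) = 1/(40841/58) = 58/40841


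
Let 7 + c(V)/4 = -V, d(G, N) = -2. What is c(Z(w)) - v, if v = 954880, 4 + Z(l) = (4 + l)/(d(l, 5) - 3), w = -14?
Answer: -954900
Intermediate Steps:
Z(l) = -24/5 - l/5 (Z(l) = -4 + (4 + l)/(-2 - 3) = -4 + (4 + l)/(-5) = -4 + (4 + l)*(-⅕) = -4 + (-⅘ - l/5) = -24/5 - l/5)
c(V) = -28 - 4*V (c(V) = -28 + 4*(-V) = -28 - 4*V)
c(Z(w)) - v = (-28 - 4*(-24/5 - ⅕*(-14))) - 1*954880 = (-28 - 4*(-24/5 + 14/5)) - 954880 = (-28 - 4*(-2)) - 954880 = (-28 + 8) - 954880 = -20 - 954880 = -954900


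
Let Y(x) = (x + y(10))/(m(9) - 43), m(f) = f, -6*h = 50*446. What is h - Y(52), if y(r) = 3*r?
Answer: -189427/51 ≈ -3714.3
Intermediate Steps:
h = -11150/3 (h = -25*446/3 = -⅙*22300 = -11150/3 ≈ -3716.7)
Y(x) = -15/17 - x/34 (Y(x) = (x + 3*10)/(9 - 43) = (x + 30)/(-34) = (30 + x)*(-1/34) = -15/17 - x/34)
h - Y(52) = -11150/3 - (-15/17 - 1/34*52) = -11150/3 - (-15/17 - 26/17) = -11150/3 - 1*(-41/17) = -11150/3 + 41/17 = -189427/51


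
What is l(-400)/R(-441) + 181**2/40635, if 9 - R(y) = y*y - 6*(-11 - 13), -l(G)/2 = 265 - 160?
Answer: 118228669/146448540 ≈ 0.80731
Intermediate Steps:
l(G) = -210 (l(G) = -2*(265 - 160) = -2*105 = -210)
R(y) = -135 - y**2 (R(y) = 9 - (y*y - 6*(-11 - 13)) = 9 - (y**2 - 6*(-24)) = 9 - (y**2 + 144) = 9 - (144 + y**2) = 9 + (-144 - y**2) = -135 - y**2)
l(-400)/R(-441) + 181**2/40635 = -210/(-135 - 1*(-441)**2) + 181**2/40635 = -210/(-135 - 1*194481) + 32761*(1/40635) = -210/(-135 - 194481) + 32761/40635 = -210/(-194616) + 32761/40635 = -210*(-1/194616) + 32761/40635 = 35/32436 + 32761/40635 = 118228669/146448540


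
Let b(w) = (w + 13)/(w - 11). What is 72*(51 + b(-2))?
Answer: 46944/13 ≈ 3611.1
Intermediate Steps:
b(w) = (13 + w)/(-11 + w)
72*(51 + b(-2)) = 72*(51 + (13 - 2)/(-11 - 2)) = 72*(51 + 11/(-13)) = 72*(51 - 1/13*11) = 72*(51 - 11/13) = 72*(652/13) = 46944/13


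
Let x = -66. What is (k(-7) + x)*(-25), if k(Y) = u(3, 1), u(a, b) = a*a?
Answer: 1425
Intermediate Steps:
u(a, b) = a²
k(Y) = 9 (k(Y) = 3² = 9)
(k(-7) + x)*(-25) = (9 - 66)*(-25) = -57*(-25) = 1425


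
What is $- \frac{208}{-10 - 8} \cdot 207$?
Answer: $2392$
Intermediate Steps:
$- \frac{208}{-10 - 8} \cdot 207 = - \frac{208}{-18} \cdot 207 = \left(-208\right) \left(- \frac{1}{18}\right) 207 = \frac{104}{9} \cdot 207 = 2392$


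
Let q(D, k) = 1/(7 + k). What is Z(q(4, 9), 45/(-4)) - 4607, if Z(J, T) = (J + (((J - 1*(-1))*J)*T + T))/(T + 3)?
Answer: -3537065/768 ≈ -4605.6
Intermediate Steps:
Z(J, T) = (J + T + J*T*(1 + J))/(3 + T) (Z(J, T) = (J + (((J + 1)*J)*T + T))/(3 + T) = (J + (((1 + J)*J)*T + T))/(3 + T) = (J + ((J*(1 + J))*T + T))/(3 + T) = (J + (J*T*(1 + J) + T))/(3 + T) = (J + (T + J*T*(1 + J)))/(3 + T) = (J + T + J*T*(1 + J))/(3 + T))
Z(q(4, 9), 45/(-4)) - 4607 = (1/(7 + 9) + 45/(-4) + (45/(-4))/(7 + 9) + (45/(-4))*(1/(7 + 9))²)/(3 + 45/(-4)) - 4607 = (1/16 + 45*(-¼) + (45*(-¼))/16 + (45*(-¼))*(1/16)²)/(3 + 45*(-¼)) - 4607 = (1/16 - 45/4 + (1/16)*(-45/4) - 45*(1/16)²/4)/(3 - 45/4) - 4607 = (1/16 - 45/4 - 45/64 - 45/4*1/256)/(-33/4) - 4607 = -4*(1/16 - 45/4 - 45/64 - 45/1024)/33 - 4607 = -4/33*(-12221/1024) - 4607 = 1111/768 - 4607 = -3537065/768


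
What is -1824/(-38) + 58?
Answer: 106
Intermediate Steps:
-1824/(-38) + 58 = -1824*(-1)/38 + 58 = -57*(-16/19) + 58 = 48 + 58 = 106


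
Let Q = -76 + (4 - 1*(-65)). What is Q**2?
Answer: 49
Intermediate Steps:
Q = -7 (Q = -76 + (4 + 65) = -76 + 69 = -7)
Q**2 = (-7)**2 = 49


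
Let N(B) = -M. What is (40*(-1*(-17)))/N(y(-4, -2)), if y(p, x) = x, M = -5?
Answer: 136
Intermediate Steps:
N(B) = 5 (N(B) = -1*(-5) = 5)
(40*(-1*(-17)))/N(y(-4, -2)) = (40*(-1*(-17)))/5 = (40*17)*(1/5) = 680*(1/5) = 136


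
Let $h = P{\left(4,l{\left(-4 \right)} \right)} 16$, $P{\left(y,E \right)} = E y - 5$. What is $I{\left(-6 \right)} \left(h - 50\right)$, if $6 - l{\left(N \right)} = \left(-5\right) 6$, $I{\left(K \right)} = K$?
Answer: $-13044$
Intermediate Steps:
$l{\left(N \right)} = 36$ ($l{\left(N \right)} = 6 - \left(-5\right) 6 = 6 - -30 = 6 + 30 = 36$)
$P{\left(y,E \right)} = -5 + E y$
$h = 2224$ ($h = \left(-5 + 36 \cdot 4\right) 16 = \left(-5 + 144\right) 16 = 139 \cdot 16 = 2224$)
$I{\left(-6 \right)} \left(h - 50\right) = - 6 \left(2224 - 50\right) = \left(-6\right) 2174 = -13044$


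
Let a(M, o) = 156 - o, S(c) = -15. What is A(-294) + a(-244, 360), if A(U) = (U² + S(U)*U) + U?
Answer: 90348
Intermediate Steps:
A(U) = U² - 14*U (A(U) = (U² - 15*U) + U = U² - 14*U)
A(-294) + a(-244, 360) = -294*(-14 - 294) + (156 - 1*360) = -294*(-308) + (156 - 360) = 90552 - 204 = 90348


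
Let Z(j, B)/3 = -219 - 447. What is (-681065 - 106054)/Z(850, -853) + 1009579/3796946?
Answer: 249222123118/632191509 ≈ 394.22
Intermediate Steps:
Z(j, B) = -1998 (Z(j, B) = 3*(-219 - 447) = 3*(-666) = -1998)
(-681065 - 106054)/Z(850, -853) + 1009579/3796946 = (-681065 - 106054)/(-1998) + 1009579/3796946 = -787119*(-1/1998) + 1009579*(1/3796946) = 262373/666 + 1009579/3796946 = 249222123118/632191509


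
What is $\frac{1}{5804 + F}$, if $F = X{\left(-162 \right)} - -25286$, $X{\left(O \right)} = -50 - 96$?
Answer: $\frac{1}{30944} \approx 3.2316 \cdot 10^{-5}$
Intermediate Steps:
$X{\left(O \right)} = -146$
$F = 25140$ ($F = -146 - -25286 = -146 + 25286 = 25140$)
$\frac{1}{5804 + F} = \frac{1}{5804 + 25140} = \frac{1}{30944}$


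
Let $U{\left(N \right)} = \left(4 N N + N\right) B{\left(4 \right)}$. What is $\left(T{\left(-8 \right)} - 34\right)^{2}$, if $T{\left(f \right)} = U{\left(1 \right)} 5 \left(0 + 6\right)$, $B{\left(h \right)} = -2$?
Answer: $111556$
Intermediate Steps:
$U{\left(N \right)} = - 8 N^{2} - 2 N$ ($U{\left(N \right)} = \left(4 N N + N\right) \left(-2\right) = \left(4 N^{2} + N\right) \left(-2\right) = \left(N + 4 N^{2}\right) \left(-2\right) = - 8 N^{2} - 2 N$)
$T{\left(f \right)} = -300$ ($T{\left(f \right)} = \left(-2\right) 1 \left(1 + 4 \cdot 1\right) 5 \left(0 + 6\right) = \left(-2\right) 1 \left(1 + 4\right) 5 \cdot 6 = \left(-2\right) 1 \cdot 5 \cdot 5 \cdot 6 = \left(-10\right) 5 \cdot 6 = \left(-50\right) 6 = -300$)
$\left(T{\left(-8 \right)} - 34\right)^{2} = \left(-300 - 34\right)^{2} = \left(-334\right)^{2} = 111556$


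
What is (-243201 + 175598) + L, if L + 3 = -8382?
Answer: -75988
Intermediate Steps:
L = -8385 (L = -3 - 8382 = -8385)
(-243201 + 175598) + L = (-243201 + 175598) - 8385 = -67603 - 8385 = -75988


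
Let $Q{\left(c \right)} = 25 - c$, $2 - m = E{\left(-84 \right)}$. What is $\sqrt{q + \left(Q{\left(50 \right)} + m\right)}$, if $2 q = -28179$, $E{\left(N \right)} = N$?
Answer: $\frac{i \sqrt{56114}}{2} \approx 118.44 i$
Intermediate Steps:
$q = - \frac{28179}{2}$ ($q = \frac{1}{2} \left(-28179\right) = - \frac{28179}{2} \approx -14090.0$)
$m = 86$ ($m = 2 - -84 = 2 + 84 = 86$)
$\sqrt{q + \left(Q{\left(50 \right)} + m\right)} = \sqrt{- \frac{28179}{2} + \left(\left(25 - 50\right) + 86\right)} = \sqrt{- \frac{28179}{2} + \left(-25 + 86\right)} = \sqrt{- \frac{28179}{2} + 61} = \sqrt{- \frac{28057}{2}} = \frac{i \sqrt{56114}}{2}$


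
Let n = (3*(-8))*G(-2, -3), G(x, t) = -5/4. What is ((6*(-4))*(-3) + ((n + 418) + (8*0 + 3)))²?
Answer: 273529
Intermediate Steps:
G(x, t) = -5/4 (G(x, t) = -5*¼ = -5/4)
n = 30 (n = (3*(-8))*(-5/4) = -24*(-5/4) = 30)
((6*(-4))*(-3) + ((n + 418) + (8*0 + 3)))² = ((6*(-4))*(-3) + ((30 + 418) + (8*0 + 3)))² = (-24*(-3) + (448 + (0 + 3)))² = (72 + (448 + 3))² = (72 + 451)² = 523² = 273529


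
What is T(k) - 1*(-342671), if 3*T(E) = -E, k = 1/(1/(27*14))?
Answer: 342545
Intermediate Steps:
k = 378 (k = 1/(1/378) = 378)
T(E) = -E/3 (T(E) = (-E)/3 = -E/3)
T(k) - 1*(-342671) = -⅓*378 - 1*(-342671) = -126 + 342671 = 342545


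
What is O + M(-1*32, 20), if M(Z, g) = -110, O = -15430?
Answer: -15540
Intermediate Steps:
O + M(-1*32, 20) = -15430 - 110 = -15540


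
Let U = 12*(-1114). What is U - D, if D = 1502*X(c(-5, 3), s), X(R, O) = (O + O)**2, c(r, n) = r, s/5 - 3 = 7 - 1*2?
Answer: -9626168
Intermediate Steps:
s = 40 (s = 15 + 5*(7 - 1*2) = 15 + 5*(7 - 2) = 15 + 5*5 = 15 + 25 = 40)
X(R, O) = 4*O**2 (X(R, O) = (2*O)**2 = 4*O**2)
U = -13368
D = 9612800 (D = 1502*(4*40**2) = 1502*(4*1600) = 1502*6400 = 9612800)
U - D = -13368 - 1*9612800 = -13368 - 9612800 = -9626168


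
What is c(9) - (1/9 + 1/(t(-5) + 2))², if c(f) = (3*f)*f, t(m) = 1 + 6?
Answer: 19679/81 ≈ 242.95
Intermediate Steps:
t(m) = 7
c(f) = 3*f²
c(9) - (1/9 + 1/(t(-5) + 2))² = 3*9² - (1/9 + 1/(7 + 2))² = 3*81 - (⅑ + 1/9)² = 243 - (⅑ + ⅑)² = 243 - (2/9)² = 243 - 1*4/81 = 243 - 4/81 = 19679/81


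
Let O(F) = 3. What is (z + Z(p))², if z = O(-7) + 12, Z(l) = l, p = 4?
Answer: 361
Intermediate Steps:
z = 15 (z = 3 + 12 = 15)
(z + Z(p))² = (15 + 4)² = 19² = 361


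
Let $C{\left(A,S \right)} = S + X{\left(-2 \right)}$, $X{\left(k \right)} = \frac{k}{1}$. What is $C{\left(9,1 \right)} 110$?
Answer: $-110$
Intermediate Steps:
$X{\left(k \right)} = k$ ($X{\left(k \right)} = k 1 = k$)
$C{\left(A,S \right)} = -2 + S$ ($C{\left(A,S \right)} = S - 2 = -2 + S$)
$C{\left(9,1 \right)} 110 = \left(-2 + 1\right) 110 = \left(-1\right) 110 = -110$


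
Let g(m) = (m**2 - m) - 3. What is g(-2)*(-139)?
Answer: -417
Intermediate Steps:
g(m) = -3 + m**2 - m
g(-2)*(-139) = (-3 + (-2)**2 - 1*(-2))*(-139) = (-3 + 4 + 2)*(-139) = 3*(-139) = -417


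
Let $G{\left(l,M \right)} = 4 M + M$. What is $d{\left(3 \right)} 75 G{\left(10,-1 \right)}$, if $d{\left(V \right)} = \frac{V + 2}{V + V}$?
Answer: $- \frac{625}{2} \approx -312.5$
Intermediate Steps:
$G{\left(l,M \right)} = 5 M$
$d{\left(V \right)} = \frac{2 + V}{2 V}$
$d{\left(3 \right)} 75 G{\left(10,-1 \right)} = \frac{2 + 3}{2 \cdot 3} \cdot 75 \cdot 5 \left(-1\right) = \frac{1}{2} \cdot \frac{1}{3} \cdot 5 \cdot 75 \left(-5\right) = \frac{5}{6} \cdot 75 \left(-5\right) = \frac{125}{2} \left(-5\right) = - \frac{625}{2}$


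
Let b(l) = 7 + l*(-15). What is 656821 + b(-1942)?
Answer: 685958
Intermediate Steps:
b(l) = 7 - 15*l
656821 + b(-1942) = 656821 + (7 - 15*(-1942)) = 656821 + (7 + 29130) = 656821 + 29137 = 685958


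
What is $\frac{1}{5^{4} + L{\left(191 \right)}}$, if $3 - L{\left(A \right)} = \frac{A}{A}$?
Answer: $\frac{1}{627} \approx 0.0015949$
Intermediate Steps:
$L{\left(A \right)} = 2$ ($L{\left(A \right)} = 3 - \frac{A}{A} = 3 - 1 = 2$)
$\frac{1}{5^{4} + L{\left(191 \right)}} = \frac{1}{5^{4} + 2} = \frac{1}{625 + 2} = \frac{1}{627}$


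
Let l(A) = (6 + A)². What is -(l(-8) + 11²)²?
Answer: -15625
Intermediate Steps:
-(l(-8) + 11²)² = -((6 - 8)² + 11²)² = -((-2)² + 121)² = -(4 + 121)² = -1*125² = -1*15625 = -15625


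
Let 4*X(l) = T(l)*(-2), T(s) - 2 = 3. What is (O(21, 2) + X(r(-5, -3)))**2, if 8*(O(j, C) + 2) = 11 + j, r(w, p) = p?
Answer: 1/4 ≈ 0.25000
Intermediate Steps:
T(s) = 5 (T(s) = 2 + 3 = 5)
O(j, C) = -5/8 + j/8 (O(j, C) = -2 + (11 + j)/8 = -2 + (11/8 + j/8) = -5/8 + j/8)
X(l) = -5/2 (X(l) = (5*(-2))/4 = (1/4)*(-10) = -5/2)
(O(21, 2) + X(r(-5, -3)))**2 = ((-5/8 + (1/8)*21) - 5/2)**2 = ((-5/8 + 21/8) - 5/2)**2 = (2 - 5/2)**2 = (-1/2)**2 = 1/4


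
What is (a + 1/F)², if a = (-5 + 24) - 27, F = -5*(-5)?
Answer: 39601/625 ≈ 63.362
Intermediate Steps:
F = 25
a = -8 (a = 19 - 27 = -8)
(a + 1/F)² = (-8 + 1/25)² = (-199/25)² = 39601/625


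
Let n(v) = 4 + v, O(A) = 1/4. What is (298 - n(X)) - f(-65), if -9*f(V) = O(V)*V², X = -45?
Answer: 16429/36 ≈ 456.36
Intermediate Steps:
O(A) = ¼
f(V) = -V²/36
(298 - n(X)) - f(-65) = (298 - (4 - 45)) - (-1)*(-65)²/36 = (298 - 1*(-41)) - (-1)*4225/36 = (298 + 41) - 1*(-4225/36) = 339 + 4225/36 = 16429/36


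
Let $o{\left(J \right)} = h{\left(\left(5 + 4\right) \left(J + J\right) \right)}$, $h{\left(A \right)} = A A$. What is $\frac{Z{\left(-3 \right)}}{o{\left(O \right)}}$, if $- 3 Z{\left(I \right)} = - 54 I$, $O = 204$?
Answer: $- \frac{1}{249696} \approx -4.0049 \cdot 10^{-6}$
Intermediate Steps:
$h{\left(A \right)} = A^{2}$
$o{\left(J \right)} = 324 J^{2}$ ($o{\left(J \right)} = \left(\left(5 + 4\right) \left(J + J\right)\right)^{2} = \left(9 \cdot 2 J\right)^{2} = \left(18 J\right)^{2} = 324 J^{2}$)
$Z{\left(I \right)} = 18 I$ ($Z{\left(I \right)} = - \frac{\left(-54\right) I}{3} = 18 I$)
$\frac{Z{\left(-3 \right)}}{o{\left(O \right)}} = \frac{18 \left(-3\right)}{324 \cdot 204^{2}} = - \frac{54}{324 \cdot 41616} = - \frac{54}{13483584} = \left(-54\right) \frac{1}{13483584} = - \frac{1}{249696}$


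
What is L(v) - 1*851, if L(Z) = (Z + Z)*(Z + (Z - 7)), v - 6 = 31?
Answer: 4107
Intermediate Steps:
v = 37 (v = 6 + 31 = 37)
L(Z) = 2*Z*(-7 + 2*Z) (L(Z) = (2*Z)*(Z + (-7 + Z)) = (2*Z)*(-7 + 2*Z) = 2*Z*(-7 + 2*Z))
L(v) - 1*851 = 2*37*(-7 + 2*37) - 1*851 = 2*37*(-7 + 74) - 851 = 2*37*67 - 851 = 4958 - 851 = 4107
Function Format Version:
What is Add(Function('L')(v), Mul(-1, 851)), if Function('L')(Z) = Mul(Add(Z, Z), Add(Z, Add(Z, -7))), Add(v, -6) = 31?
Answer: 4107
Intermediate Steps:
v = 37 (v = Add(6, 31) = 37)
Function('L')(Z) = Mul(2, Z, Add(-7, Mul(2, Z))) (Function('L')(Z) = Mul(Mul(2, Z), Add(Z, Add(-7, Z))) = Mul(Mul(2, Z), Add(-7, Mul(2, Z))) = Mul(2, Z, Add(-7, Mul(2, Z))))
Add(Function('L')(v), Mul(-1, 851)) = Add(Mul(2, 37, Add(-7, Mul(2, 37))), Mul(-1, 851)) = Add(Mul(2, 37, Add(-7, 74)), -851) = Add(Mul(2, 37, 67), -851) = Add(4958, -851) = 4107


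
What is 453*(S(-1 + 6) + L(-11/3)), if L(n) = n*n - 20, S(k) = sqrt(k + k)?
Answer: -8909/3 + 453*sqrt(10) ≈ -1537.2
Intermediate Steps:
S(k) = sqrt(2)*sqrt(k) (S(k) = sqrt(2*k) = sqrt(2)*sqrt(k))
L(n) = -20 + n**2 (L(n) = n**2 - 20 = -20 + n**2)
453*(S(-1 + 6) + L(-11/3)) = 453*(sqrt(2)*sqrt(-1 + 6) + (-20 + (-11/3)**2)) = 453*(sqrt(2)*sqrt(5) + (-20 + (-11*1/3)**2)) = 453*(sqrt(10) + (-20 + (-11/3)**2)) = 453*(sqrt(10) + (-20 + 121/9)) = 453*(sqrt(10) - 59/9) = 453*(-59/9 + sqrt(10)) = -8909/3 + 453*sqrt(10)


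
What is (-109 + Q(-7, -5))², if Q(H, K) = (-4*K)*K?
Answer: 43681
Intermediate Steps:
Q(H, K) = -4*K²
(-109 + Q(-7, -5))² = (-109 - 4*(-5)²)² = (-109 - 4*25)² = (-109 - 100)² = (-209)² = 43681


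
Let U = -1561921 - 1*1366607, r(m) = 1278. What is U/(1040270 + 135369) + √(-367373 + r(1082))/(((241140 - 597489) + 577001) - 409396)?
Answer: -2928528/1175639 - I*√366095/188744 ≈ -2.491 - 0.0032057*I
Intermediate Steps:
U = -2928528 (U = -1561921 - 1366607 = -2928528)
U/(1040270 + 135369) + √(-367373 + r(1082))/(((241140 - 597489) + 577001) - 409396) = -2928528/(1040270 + 135369) + √(-367373 + 1278)/(((241140 - 597489) + 577001) - 409396) = -2928528/1175639 + √(-366095)/((-356349 + 577001) - 409396) = -2928528*1/1175639 + (I*√366095)/(220652 - 409396) = -2928528/1175639 + (I*√366095)/(-188744) = -2928528/1175639 + (I*√366095)*(-1/188744) = -2928528/1175639 - I*√366095/188744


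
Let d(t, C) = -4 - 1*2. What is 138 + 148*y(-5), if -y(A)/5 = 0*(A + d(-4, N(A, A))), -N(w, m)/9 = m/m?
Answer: 138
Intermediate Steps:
N(w, m) = -9 (N(w, m) = -9*m/m = -9*1 = -9)
d(t, C) = -6 (d(t, C) = -4 - 2 = -6)
y(A) = 0 (y(A) = -0*(A - 6) = -0*(-6 + A) = -5*0 = 0)
138 + 148*y(-5) = 138 + 148*0 = 138 + 0 = 138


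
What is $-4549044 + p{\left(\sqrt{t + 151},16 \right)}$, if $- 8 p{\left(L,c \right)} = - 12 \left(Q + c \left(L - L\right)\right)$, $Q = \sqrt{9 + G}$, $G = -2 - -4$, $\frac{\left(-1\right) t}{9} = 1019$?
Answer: $-4549044 + \frac{3 \sqrt{11}}{2} \approx -4.549 \cdot 10^{6}$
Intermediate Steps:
$t = -9171$ ($t = \left(-9\right) 1019 = -9171$)
$G = 2$ ($G = -2 + 4 = 2$)
$Q = \sqrt{11}$ ($Q = \sqrt{9 + 2} = \sqrt{11} \approx 3.3166$)
$p{\left(L,c \right)} = \frac{3 \sqrt{11}}{2}$ ($p{\left(L,c \right)} = - \frac{\left(-12\right) \left(\sqrt{11} + c \left(L - L\right)\right)}{8} = - \frac{\left(-12\right) \left(\sqrt{11} + c 0\right)}{8} = - \frac{\left(-12\right) \left(\sqrt{11} + 0\right)}{8} = - \frac{\left(-12\right) \sqrt{11}}{8} = \frac{3 \sqrt{11}}{2}$)
$-4549044 + p{\left(\sqrt{t + 151},16 \right)} = -4549044 + \frac{3 \sqrt{11}}{2}$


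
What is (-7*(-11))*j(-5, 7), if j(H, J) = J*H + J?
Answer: -2156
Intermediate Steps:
j(H, J) = J + H*J (j(H, J) = H*J + J = J + H*J)
(-7*(-11))*j(-5, 7) = (-7*(-11))*(7*(1 - 5)) = 77*(7*(-4)) = 77*(-28) = -2156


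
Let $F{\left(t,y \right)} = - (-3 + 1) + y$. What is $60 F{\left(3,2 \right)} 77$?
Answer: $18480$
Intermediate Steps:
$F{\left(t,y \right)} = 2 + y$ ($F{\left(t,y \right)} = \left(-1\right) \left(-2\right) + y = 2 + y$)
$60 F{\left(3,2 \right)} 77 = 60 \left(2 + 2\right) 77 = 60 \cdot 4 \cdot 77 = 240 \cdot 77 = 18480$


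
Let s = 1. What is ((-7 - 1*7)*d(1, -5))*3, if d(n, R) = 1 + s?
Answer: -84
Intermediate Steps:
d(n, R) = 2 (d(n, R) = 1 + 1 = 2)
((-7 - 1*7)*d(1, -5))*3 = ((-7 - 1*7)*2)*3 = ((-7 - 7)*2)*3 = -14*2*3 = -28*3 = -84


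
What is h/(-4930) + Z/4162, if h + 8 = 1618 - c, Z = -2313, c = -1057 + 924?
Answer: -4664364/5129665 ≈ -0.90929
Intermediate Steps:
c = -133
h = 1743 (h = -8 + (1618 - 1*(-133)) = -8 + (1618 + 133) = -8 + 1751 = 1743)
h/(-4930) + Z/4162 = 1743/(-4930) - 2313/4162 = 1743*(-1/4930) - 2313*1/4162 = -1743/4930 - 2313/4162 = -4664364/5129665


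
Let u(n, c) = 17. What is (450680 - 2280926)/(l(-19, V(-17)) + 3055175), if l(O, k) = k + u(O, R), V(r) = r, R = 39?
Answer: -1830246/3055175 ≈ -0.59906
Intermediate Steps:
l(O, k) = 17 + k (l(O, k) = k + 17 = 17 + k)
(450680 - 2280926)/(l(-19, V(-17)) + 3055175) = (450680 - 2280926)/((17 - 17) + 3055175) = -1830246/(0 + 3055175) = -1830246/3055175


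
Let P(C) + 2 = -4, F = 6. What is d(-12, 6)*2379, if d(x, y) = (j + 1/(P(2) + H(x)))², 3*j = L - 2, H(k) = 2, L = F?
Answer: 134017/48 ≈ 2792.0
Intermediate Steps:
L = 6
P(C) = -6 (P(C) = -2 - 4 = -6)
j = 4/3 (j = (6 - 2)/3 = (⅓)*4 = 4/3 ≈ 1.3333)
d(x, y) = 169/144 (d(x, y) = (4/3 + 1/(-6 + 2))² = (4/3 + 1/(-4))² = (4/3 - ¼)² = (13/12)² = 169/144)
d(-12, 6)*2379 = (169/144)*2379 = 134017/48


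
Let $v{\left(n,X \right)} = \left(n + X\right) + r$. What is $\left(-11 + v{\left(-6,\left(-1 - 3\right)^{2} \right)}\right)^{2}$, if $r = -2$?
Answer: $9$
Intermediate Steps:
$v{\left(n,X \right)} = -2 + X + n$ ($v{\left(n,X \right)} = \left(n + X\right) - 2 = \left(X + n\right) - 2 = -2 + X + n$)
$\left(-11 + v{\left(-6,\left(-1 - 3\right)^{2} \right)}\right)^{2} = \left(-11 - \left(8 - \left(-1 - 3\right)^{2}\right)\right)^{2} = \left(-11 - \left(8 - 16\right)\right)^{2} = \left(-11 - -8\right)^{2} = \left(-11 + 8\right)^{2} = \left(-3\right)^{2} = 9$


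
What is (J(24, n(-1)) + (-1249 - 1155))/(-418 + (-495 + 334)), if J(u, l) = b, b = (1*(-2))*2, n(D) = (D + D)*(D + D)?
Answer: 2408/579 ≈ 4.1589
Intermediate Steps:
n(D) = 4*D² (n(D) = (2*D)*(2*D) = 4*D²)
b = -4 (b = -2*2 = -4)
J(u, l) = -4
(J(24, n(-1)) + (-1249 - 1155))/(-418 + (-495 + 334)) = (-4 + (-1249 - 1155))/(-418 + (-495 + 334)) = (-4 - 2404)/(-418 - 161) = -2408/(-579) = -2408*(-1/579) = 2408/579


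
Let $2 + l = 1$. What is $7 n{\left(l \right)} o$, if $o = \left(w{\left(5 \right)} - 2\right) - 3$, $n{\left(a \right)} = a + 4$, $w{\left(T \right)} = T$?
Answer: $0$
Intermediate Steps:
$l = -1$ ($l = -2 + 1 = -1$)
$n{\left(a \right)} = 4 + a$
$o = 0$ ($o = \left(5 - 2\right) - 3 = 3 - 3 = 0$)
$7 n{\left(l \right)} o = 7 \left(4 - 1\right) 0 = 7 \cdot 3 \cdot 0 = 21 \cdot 0 = 0$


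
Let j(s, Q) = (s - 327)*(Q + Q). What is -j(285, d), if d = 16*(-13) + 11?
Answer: -16548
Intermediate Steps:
d = -197 (d = -208 + 11 = -197)
j(s, Q) = 2*Q*(-327 + s) (j(s, Q) = (-327 + s)*(2*Q) = 2*Q*(-327 + s))
-j(285, d) = -2*(-197)*(-327 + 285) = -2*(-197)*(-42) = -1*16548 = -16548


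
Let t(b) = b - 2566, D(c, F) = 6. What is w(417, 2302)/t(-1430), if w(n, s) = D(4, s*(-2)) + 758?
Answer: -191/999 ≈ -0.19119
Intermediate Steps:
t(b) = -2566 + b
w(n, s) = 764 (w(n, s) = 6 + 758 = 764)
w(417, 2302)/t(-1430) = 764/(-2566 - 1430) = 764/(-3996) = 764*(-1/3996) = -191/999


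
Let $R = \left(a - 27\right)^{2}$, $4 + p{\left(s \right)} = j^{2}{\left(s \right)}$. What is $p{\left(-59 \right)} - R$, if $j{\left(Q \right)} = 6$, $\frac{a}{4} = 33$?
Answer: $-10993$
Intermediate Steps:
$a = 132$ ($a = 4 \cdot 33 = 132$)
$p{\left(s \right)} = 32$ ($p{\left(s \right)} = -4 + 6^{2} = -4 + 36 = 32$)
$R = 11025$ ($R = \left(132 - 27\right)^{2} = 105^{2} = 11025$)
$p{\left(-59 \right)} - R = 32 - 11025 = -10993$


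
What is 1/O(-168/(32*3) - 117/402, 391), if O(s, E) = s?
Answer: -268/547 ≈ -0.48994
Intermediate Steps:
1/O(-168/(32*3) - 117/402, 391) = 1/(-168/(32*3) - 117/402) = 1/(-168/96 - 117*1/402) = 1/(-168*1/96 - 39/134) = 1/(-7/4 - 39/134) = 1/(-547/268) = -268/547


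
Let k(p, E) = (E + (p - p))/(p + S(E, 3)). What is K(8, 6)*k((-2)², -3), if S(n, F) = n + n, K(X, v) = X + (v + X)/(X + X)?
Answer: 213/16 ≈ 13.313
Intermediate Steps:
K(X, v) = X + (X + v)/(2*X) (K(X, v) = X + (X + v)/((2*X)) = X + (X + v)*(1/(2*X)) = X + (X + v)/(2*X))
S(n, F) = 2*n
k(p, E) = E/(p + 2*E) (k(p, E) = (E + (p - p))/(p + 2*E) = (E + 0)/(p + 2*E) = E/(p + 2*E))
K(8, 6)*k((-2)², -3) = (½ + 8 + (½)*6/8)*(-3/((-2)² + 2*(-3))) = (½ + 8 + (½)*6*(⅛))*(-3/(4 - 6)) = (½ + 8 + 3/8)*(-3/(-2)) = 71*(-3*(-½))/8 = (71/8)*(3/2) = 213/16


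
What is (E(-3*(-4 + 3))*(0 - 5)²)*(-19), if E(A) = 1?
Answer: -475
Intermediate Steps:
(E(-3*(-4 + 3))*(0 - 5)²)*(-19) = (1*(0 - 5)²)*(-19) = (1*(-5)²)*(-19) = (1*25)*(-19) = 25*(-19) = -475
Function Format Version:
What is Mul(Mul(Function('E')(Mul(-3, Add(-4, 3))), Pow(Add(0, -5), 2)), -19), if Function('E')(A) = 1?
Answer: -475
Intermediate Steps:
Mul(Mul(Function('E')(Mul(-3, Add(-4, 3))), Pow(Add(0, -5), 2)), -19) = Mul(Mul(1, Pow(Add(0, -5), 2)), -19) = Mul(Mul(1, Pow(-5, 2)), -19) = Mul(Mul(1, 25), -19) = Mul(25, -19) = -475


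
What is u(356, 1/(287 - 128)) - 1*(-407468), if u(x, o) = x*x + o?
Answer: 84938437/159 ≈ 5.3420e+5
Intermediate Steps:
u(x, o) = o + x² (u(x, o) = x² + o = o + x²)
u(356, 1/(287 - 128)) - 1*(-407468) = (1/(287 - 128) + 356²) - 1*(-407468) = (1/159 + 126736) + 407468 = 20151025/159 + 407468 = 84938437/159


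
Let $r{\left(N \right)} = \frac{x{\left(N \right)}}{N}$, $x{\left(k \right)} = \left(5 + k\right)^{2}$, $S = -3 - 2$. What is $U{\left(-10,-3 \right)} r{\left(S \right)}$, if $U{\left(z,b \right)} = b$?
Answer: $0$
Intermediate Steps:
$S = -5$ ($S = -3 - 2 = -5$)
$r{\left(N \right)} = \frac{\left(5 + N\right)^{2}}{N}$
$U{\left(-10,-3 \right)} r{\left(S \right)} = - 3 \frac{\left(5 - 5\right)^{2}}{-5} = - 3 \left(- \frac{0^{2}}{5}\right) = - 3 \left(\left(- \frac{1}{5}\right) 0\right) = \left(-3\right) 0 = 0$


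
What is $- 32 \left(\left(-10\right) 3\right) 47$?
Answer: $45120$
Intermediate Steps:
$- 32 \left(\left(-10\right) 3\right) 47 = \left(-32\right) \left(-30\right) 47 = 960 \cdot 47 = 45120$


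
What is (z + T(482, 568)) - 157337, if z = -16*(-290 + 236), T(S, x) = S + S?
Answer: -155509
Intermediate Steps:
T(S, x) = 2*S
z = 864 (z = -16*(-54) = 864)
(z + T(482, 568)) - 157337 = (864 + 2*482) - 157337 = (864 + 964) - 157337 = 1828 - 157337 = -155509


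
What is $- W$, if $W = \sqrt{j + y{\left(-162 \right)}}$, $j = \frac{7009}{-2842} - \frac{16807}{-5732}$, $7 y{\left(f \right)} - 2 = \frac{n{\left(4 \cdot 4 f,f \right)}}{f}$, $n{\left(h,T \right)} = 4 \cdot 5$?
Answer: $- \frac{\sqrt{20124300771245}}{5236182} \approx -0.85673$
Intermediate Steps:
$n{\left(h,T \right)} = 20$
$y{\left(f \right)} = \frac{2}{7} + \frac{20}{7 f}$ ($y{\left(f \right)} = \frac{2}{7} + \frac{20 \frac{1}{f}}{7} = \frac{2}{7} + \frac{20}{7 f}$)
$j = \frac{3794953}{8145172}$ ($j = 7009 \left(- \frac{1}{2842}\right) - - \frac{16807}{5732} = - \frac{7009}{2842} + \frac{16807}{5732} = \frac{3794953}{8145172} \approx 0.46591$)
$W = \frac{\sqrt{20124300771245}}{5236182}$ ($W = \sqrt{\frac{3794953}{8145172} + \frac{2 \left(10 - 162\right)}{7 \left(-162\right)}} = \sqrt{\frac{3794953}{8145172} + \frac{2}{7} \left(- \frac{1}{162}\right) \left(-152\right)} = \sqrt{\frac{3794953}{8145172} + \frac{152}{567}} = \sqrt{\frac{484257785}{659758932}} = \frac{\sqrt{20124300771245}}{5236182} \approx 0.85673$)
$- W = - \frac{\sqrt{20124300771245}}{5236182}$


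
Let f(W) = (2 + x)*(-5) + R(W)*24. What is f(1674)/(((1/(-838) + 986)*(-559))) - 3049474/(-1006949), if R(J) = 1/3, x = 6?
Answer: 1408527973403306/465092879725097 ≈ 3.0285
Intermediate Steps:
R(J) = 1/3
f(W) = -32 (f(W) = (2 + 6)*(-5) + (1/3)*24 = 8*(-5) + 8 = -40 + 8 = -32)
f(1674)/(((1/(-838) + 986)*(-559))) - 3049474/(-1006949) = -32*(-1/(559*(1/(-838) + 986))) - 3049474/(-1006949) = -32*(-1/(559*(-1/838 + 986))) - 3049474*(-1/1006949) = -32/((826267/838)*(-559)) + 3049474/1006949 = -32/(-461883253/838) + 3049474/1006949 = -32*(-838/461883253) + 3049474/1006949 = 26816/461883253 + 3049474/1006949 = 1408527973403306/465092879725097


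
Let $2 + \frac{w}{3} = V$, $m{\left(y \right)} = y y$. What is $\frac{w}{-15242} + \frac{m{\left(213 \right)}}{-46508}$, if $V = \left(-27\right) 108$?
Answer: $- \frac{142191633}{354437468} \approx -0.40118$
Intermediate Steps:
$m{\left(y \right)} = y^{2}$
$V = -2916$
$w = -8754$ ($w = -6 + 3 \left(-2916\right) = -6 - 8748 = -8754$)
$\frac{w}{-15242} + \frac{m{\left(213 \right)}}{-46508} = - \frac{8754}{-15242} + \frac{213^{2}}{-46508} = \left(-8754\right) \left(- \frac{1}{15242}\right) + 45369 \left(- \frac{1}{46508}\right) = \frac{4377}{7621} - \frac{45369}{46508} = - \frac{142191633}{354437468}$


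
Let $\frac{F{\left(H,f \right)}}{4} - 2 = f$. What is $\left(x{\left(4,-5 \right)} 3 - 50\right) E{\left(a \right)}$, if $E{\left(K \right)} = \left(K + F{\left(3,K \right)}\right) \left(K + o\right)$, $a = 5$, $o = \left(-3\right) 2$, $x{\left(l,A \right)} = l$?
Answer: $1254$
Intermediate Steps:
$F{\left(H,f \right)} = 8 + 4 f$
$o = -6$
$E{\left(K \right)} = \left(-6 + K\right) \left(8 + 5 K\right)$ ($E{\left(K \right)} = \left(K + \left(8 + 4 K\right)\right) \left(K - 6\right) = \left(8 + 5 K\right) \left(-6 + K\right) = \left(-6 + K\right) \left(8 + 5 K\right)$)
$\left(x{\left(4,-5 \right)} 3 - 50\right) E{\left(a \right)} = \left(4 \cdot 3 - 50\right) \left(-48 - 110 + 5 \cdot 5^{2}\right) = \left(12 - 50\right) \left(-48 - 110 + 5 \cdot 25\right) = - 38 \left(-48 - 110 + 125\right) = \left(-38\right) \left(-33\right) = 1254$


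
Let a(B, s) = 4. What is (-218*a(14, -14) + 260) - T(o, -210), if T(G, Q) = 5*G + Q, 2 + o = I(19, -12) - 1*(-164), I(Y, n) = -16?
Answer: -1132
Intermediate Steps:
o = 146 (o = -2 + (-16 - 1*(-164)) = -2 + (-16 + 164) = -2 + 148 = 146)
T(G, Q) = Q + 5*G
(-218*a(14, -14) + 260) - T(o, -210) = (-218*4 + 260) - (-210 + 5*146) = (-872 + 260) - (-210 + 730) = -612 - 1*520 = -612 - 520 = -1132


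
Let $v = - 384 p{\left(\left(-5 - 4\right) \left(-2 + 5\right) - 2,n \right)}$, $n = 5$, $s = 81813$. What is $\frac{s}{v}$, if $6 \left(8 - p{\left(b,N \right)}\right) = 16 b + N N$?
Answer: $- \frac{81813}{31168} \approx -2.6249$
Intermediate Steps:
$p{\left(b,N \right)} = 8 - \frac{8 b}{3} - \frac{N^{2}}{6}$ ($p{\left(b,N \right)} = 8 - \frac{16 b + N N}{6} = 8 - \frac{16 b + N^{2}}{6} = 8 - \frac{N^{2} + 16 b}{6} = 8 - \left(\frac{N^{2}}{6} + \frac{8 b}{3}\right) = 8 - \frac{8 b}{3} - \frac{N^{2}}{6}$)
$v = -31168$ ($v = - 384 \left(8 - \frac{8 \left(\left(-5 - 4\right) \left(-2 + 5\right) - 2\right)}{3} - \frac{5^{2}}{6}\right) = - 384 \left(8 - \frac{8 \left(\left(-9\right) 3 - 2\right)}{3} - \frac{25}{6}\right) = - 384 \left(8 - \frac{8 \left(-27 - 2\right)}{3} - \frac{25}{6}\right) = - 384 \left(8 - - \frac{232}{3} - \frac{25}{6}\right) = - 384 \left(8 + \frac{232}{3} - \frac{25}{6}\right) = \left(-384\right) \frac{487}{6} = -31168$)
$\frac{s}{v} = \frac{81813}{-31168} = 81813 \left(- \frac{1}{31168}\right) = - \frac{81813}{31168}$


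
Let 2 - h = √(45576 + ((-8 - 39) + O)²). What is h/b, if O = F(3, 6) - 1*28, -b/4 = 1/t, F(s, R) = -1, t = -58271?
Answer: 58271/2 - 407897*√262/2 ≈ -3.2721e+6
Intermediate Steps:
b = 4/58271 (b = -4/(-58271) = -4*(-1/58271) = 4/58271 ≈ 6.8645e-5)
O = -29 (O = -1 - 1*28 = -1 - 28 = -29)
h = 2 - 14*√262 (h = 2 - √(45576 + ((-8 - 39) - 29)²) = 2 - √(45576 + (-47 - 29)²) = 2 - √(45576 + (-76)²) = 2 - √(45576 + 5776) = 2 - √51352 = 2 - 14*√262 ≈ -224.61)
h/b = (2 - 14*√262)/(4/58271) = (2 - 14*√262)*(58271/4) = 58271/2 - 407897*√262/2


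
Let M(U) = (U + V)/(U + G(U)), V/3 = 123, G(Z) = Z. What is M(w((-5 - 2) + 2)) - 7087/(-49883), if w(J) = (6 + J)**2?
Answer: 9235442/49883 ≈ 185.14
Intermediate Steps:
V = 369 (V = 3*123 = 369)
M(U) = (369 + U)/(2*U) (M(U) = (U + 369)/(U + U) = (369 + U)/((2*U)) = (369 + U)*(1/(2*U)) = (369 + U)/(2*U))
M(w((-5 - 2) + 2)) - 7087/(-49883) = (369 + (6 + ((-5 - 2) + 2))**2)/(2*((6 + ((-5 - 2) + 2))**2)) - 7087/(-49883) = (369 + (6 + (-7 + 2))**2)/(2*((6 + (-7 + 2))**2)) - 7087*(-1/49883) = (369 + (6 - 5)**2)/(2*((6 - 5)**2)) + 7087/49883 = (369 + 1**2)/(2*(1**2)) + 7087/49883 = (1/2)*(369 + 1)/1 + 7087/49883 = (1/2)*1*370 + 7087/49883 = 185 + 7087/49883 = 9235442/49883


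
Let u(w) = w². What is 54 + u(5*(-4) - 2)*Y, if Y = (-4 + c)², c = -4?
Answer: 31030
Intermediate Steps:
Y = 64 (Y = (-4 - 4)² = (-8)² = 64)
54 + u(5*(-4) - 2)*Y = 54 + (5*(-4) - 2)²*64 = 54 + (-20 - 2)²*64 = 54 + (-22)²*64 = 54 + 484*64 = 54 + 30976 = 31030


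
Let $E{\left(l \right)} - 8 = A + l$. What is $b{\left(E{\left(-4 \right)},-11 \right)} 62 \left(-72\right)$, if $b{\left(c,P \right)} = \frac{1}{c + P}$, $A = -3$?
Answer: $\frac{2232}{5} \approx 446.4$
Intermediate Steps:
$E{\left(l \right)} = 5 + l$ ($E{\left(l \right)} = 8 + \left(-3 + l\right) = 5 + l$)
$b{\left(c,P \right)} = \frac{1}{P + c}$
$b{\left(E{\left(-4 \right)},-11 \right)} 62 \left(-72\right) = \frac{1}{-11 + \left(5 - 4\right)} 62 \left(-72\right) = \frac{1}{-11 + 1} \cdot 62 \left(-72\right) = \frac{1}{-10} \cdot 62 \left(-72\right) = \left(- \frac{1}{10}\right) 62 \left(-72\right) = \left(- \frac{31}{5}\right) \left(-72\right) = \frac{2232}{5}$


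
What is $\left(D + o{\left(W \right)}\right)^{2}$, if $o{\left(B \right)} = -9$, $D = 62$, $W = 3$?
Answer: $2809$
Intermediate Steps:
$\left(D + o{\left(W \right)}\right)^{2} = \left(62 - 9\right)^{2} = 53^{2} = 2809$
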